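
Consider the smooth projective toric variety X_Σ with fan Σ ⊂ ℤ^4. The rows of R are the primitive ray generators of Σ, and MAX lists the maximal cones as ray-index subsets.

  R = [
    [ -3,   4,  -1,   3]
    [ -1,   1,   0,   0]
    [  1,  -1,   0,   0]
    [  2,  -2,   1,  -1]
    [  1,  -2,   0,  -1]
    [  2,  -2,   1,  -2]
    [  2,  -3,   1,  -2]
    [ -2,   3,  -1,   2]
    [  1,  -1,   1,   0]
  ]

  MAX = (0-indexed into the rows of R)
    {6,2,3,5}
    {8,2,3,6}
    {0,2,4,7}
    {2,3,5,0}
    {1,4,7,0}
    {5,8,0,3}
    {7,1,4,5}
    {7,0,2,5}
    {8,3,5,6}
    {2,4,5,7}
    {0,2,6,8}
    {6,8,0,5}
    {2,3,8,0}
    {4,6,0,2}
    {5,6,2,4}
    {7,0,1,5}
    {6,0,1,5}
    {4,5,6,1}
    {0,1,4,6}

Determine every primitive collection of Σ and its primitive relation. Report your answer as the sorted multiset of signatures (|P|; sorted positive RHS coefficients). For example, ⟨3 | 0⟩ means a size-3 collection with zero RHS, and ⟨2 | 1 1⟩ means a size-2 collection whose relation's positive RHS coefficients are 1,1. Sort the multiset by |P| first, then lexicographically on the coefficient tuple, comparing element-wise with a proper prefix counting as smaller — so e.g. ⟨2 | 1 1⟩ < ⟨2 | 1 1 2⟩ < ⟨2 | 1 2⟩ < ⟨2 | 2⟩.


Minimal non-faces — 12 found among 9 rays, 19 max cones:

  • {1,2}:  v_{1} + v_{2} = 0  so sig = ⟨2 | 0⟩
  • {6,7}:  v_{6} + v_{7} = 0  so sig = ⟨2 | 0⟩
  • {3,4}:  v_{3} + v_{4} = v_{2} + v_{6}  so sig = ⟨2 | 1 1⟩
  • {7,8}:  v_{7} + v_{8} = v_{0} + v_{3}  so sig = ⟨2 | 1 1⟩
  • {1,3}:  v_{1} + v_{3} = v_{0} + v_{5} + v_{6}  so sig = ⟨2 | 1 1 1⟩
  • {3,7}:  v_{3} + v_{7} = v_{0} + v_{2} + v_{5}  so sig = ⟨2 | 1 1 1⟩
  • {4,8}:  v_{4} + v_{8} = v_{0} + v_{2} + 2·v_{6}  so sig = ⟨2 | 1 1 2⟩
  • {1,8}:  v_{1} + v_{8} = 2·v_{0} + v_{5} + 2·v_{6}  so sig = ⟨2 | 1 2 2⟩
  • {0,4,5}:  v_{0} + v_{4} + v_{5} = 0  so sig = ⟨3 | 0⟩
  • {0,3,6}:  v_{0} + v_{3} + v_{6} = v_{8}  so sig = ⟨3 | 1⟩
  • {2,5,8}:  v_{2} + v_{5} + v_{8} = 2·v_{3}  so sig = ⟨3 | 2⟩
  • {0,2,5,6}:  v_{0} + v_{2} + v_{5} + v_{6} = v_{3}  so sig = ⟨4 | 1⟩

Signatures (|P|; sorted positive RHS coefficients), sorted:
    |P|=2: 8 collections, coeffs (), (), (1,1), (1,1), (1,1,1), (1,1,1), (1,1,2), (1,2,2)
    |P|=3: 3 collections, coeffs (), (1), (2)
    |P|=4: 1 collection, coeffs (1)


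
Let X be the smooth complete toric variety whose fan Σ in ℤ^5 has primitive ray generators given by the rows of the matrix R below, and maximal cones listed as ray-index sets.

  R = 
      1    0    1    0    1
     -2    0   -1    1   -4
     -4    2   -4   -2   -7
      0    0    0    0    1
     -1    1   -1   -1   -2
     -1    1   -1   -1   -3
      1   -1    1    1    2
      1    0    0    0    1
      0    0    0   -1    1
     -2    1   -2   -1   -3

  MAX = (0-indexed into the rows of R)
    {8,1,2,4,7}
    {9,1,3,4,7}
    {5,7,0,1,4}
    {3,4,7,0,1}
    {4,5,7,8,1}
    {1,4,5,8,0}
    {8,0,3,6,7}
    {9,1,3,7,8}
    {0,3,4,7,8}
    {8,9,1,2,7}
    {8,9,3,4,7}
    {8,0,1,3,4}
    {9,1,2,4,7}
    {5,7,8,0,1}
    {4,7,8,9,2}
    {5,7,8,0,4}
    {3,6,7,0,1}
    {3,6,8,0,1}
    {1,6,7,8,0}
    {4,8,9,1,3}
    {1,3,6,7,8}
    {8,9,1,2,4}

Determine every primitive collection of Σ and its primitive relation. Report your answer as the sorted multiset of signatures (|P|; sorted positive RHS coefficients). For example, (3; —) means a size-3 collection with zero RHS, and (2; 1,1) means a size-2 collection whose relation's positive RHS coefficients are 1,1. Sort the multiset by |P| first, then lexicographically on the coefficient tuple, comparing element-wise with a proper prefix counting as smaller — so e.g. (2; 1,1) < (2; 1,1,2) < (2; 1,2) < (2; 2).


Primitive collections (14):

  P={4,6}:  v_{4} + v_{6} = 0 ; sig = (2; —)
  P={0,9}:  v_{0} + v_{9} = v_{4} ; sig = (2; 1)
  P={3,5}:  v_{3} + v_{5} = v_{4} ; sig = (2; 1)
  P={2,6}:  v_{2} + v_{6} = v_{1} + v_{7} + v_{8} + v_{9} ; sig = (2; 1,1,1,1)
  P={5,6}:  v_{5} + v_{6} = v_{0} + v_{1} + v_{7} + v_{8} ; sig = (2; 1,1,1,1)
  P={6,9}:  v_{6} + v_{9} = v_{1} + v_{3} + v_{7} + v_{8} ; sig = (2; 1,1,1,1)
  P={0,2}:  v_{0} + v_{2} = v_{1} + 2·v_{4} + v_{7} + v_{8} ; sig = (2; 1,1,1,2)
  P={5,9}:  v_{5} + v_{9} = v_{1} + 2·v_{4} + v_{7} + v_{8} ; sig = (2; 1,1,1,2)
  P={2,3}:  v_{2} + v_{3} = 2·v_{9} ; sig = (2; 2)
  P={2,5}:  v_{2} + v_{5} = 2·v_{1} + 3·v_{4} + 2·v_{7} + 2·v_{8} ; sig = (2; 2,2,2,3)
  P={0,1,3,7,8}:  v_{0} + v_{1} + v_{3} + v_{7} + v_{8} = 0 ; sig = (5; —)
  P={0,1,4,7,8}:  v_{0} + v_{1} + v_{4} + v_{7} + v_{8} = v_{5} ; sig = (5; 1)
  P={1,3,4,7,8}:  v_{1} + v_{3} + v_{4} + v_{7} + v_{8} = v_{9} ; sig = (5; 1)
  P={1,4,7,8,9}:  v_{1} + v_{4} + v_{7} + v_{8} + v_{9} = v_{2} ; sig = (5; 1)

Sorted signature multiset PRS(X):
[(2; —), (2; 1), (2; 1), (2; 1,1,1,1), (2; 1,1,1,1), (2; 1,1,1,1), (2; 1,1,1,2), (2; 1,1,1,2), (2; 2), (2; 2,2,2,3), (5; —), (5; 1), (5; 1), (5; 1)]


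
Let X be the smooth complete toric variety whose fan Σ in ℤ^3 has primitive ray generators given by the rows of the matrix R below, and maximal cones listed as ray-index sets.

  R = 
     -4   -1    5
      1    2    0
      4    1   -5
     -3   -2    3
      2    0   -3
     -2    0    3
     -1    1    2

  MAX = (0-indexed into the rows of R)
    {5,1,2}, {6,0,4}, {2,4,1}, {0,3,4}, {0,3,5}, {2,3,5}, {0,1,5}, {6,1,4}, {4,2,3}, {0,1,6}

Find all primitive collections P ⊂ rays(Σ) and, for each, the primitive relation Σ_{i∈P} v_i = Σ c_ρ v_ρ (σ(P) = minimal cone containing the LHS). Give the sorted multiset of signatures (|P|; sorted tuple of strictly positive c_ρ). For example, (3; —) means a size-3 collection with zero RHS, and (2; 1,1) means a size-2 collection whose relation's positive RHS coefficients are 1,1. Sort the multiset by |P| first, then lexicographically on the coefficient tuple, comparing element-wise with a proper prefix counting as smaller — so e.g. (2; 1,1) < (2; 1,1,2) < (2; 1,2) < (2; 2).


7 collections generate NE(X_Σ); each relation:

  {0,2}:  v_{0} + v_{2} = 0  ⟹  sig = (2; —)
  {4,5}:  v_{4} + v_{5} = 0  ⟹  sig = (2; —)
  {1,3}:  v_{1} + v_{3} = v_{5}  ⟹  sig = (2; 1)
  {3,6}:  v_{3} + v_{6} = v_{0}  ⟹  sig = (2; 1)
  {2,6}:  v_{2} + v_{6} = v_{1} + v_{4}  ⟹  sig = (2; 1,1)
  {5,6}:  v_{5} + v_{6} = v_{0} + v_{1}  ⟹  sig = (2; 1,1)
  {0,1,4}:  v_{0} + v_{1} + v_{4} = v_{6}  ⟹  sig = (3; 1)

Signatures (|P|; sorted positive RHS coefficients), sorted:
{ (2; —) ×2,  (2; 1) ×2,  (2; 1,1) ×2,  (3; 1) }


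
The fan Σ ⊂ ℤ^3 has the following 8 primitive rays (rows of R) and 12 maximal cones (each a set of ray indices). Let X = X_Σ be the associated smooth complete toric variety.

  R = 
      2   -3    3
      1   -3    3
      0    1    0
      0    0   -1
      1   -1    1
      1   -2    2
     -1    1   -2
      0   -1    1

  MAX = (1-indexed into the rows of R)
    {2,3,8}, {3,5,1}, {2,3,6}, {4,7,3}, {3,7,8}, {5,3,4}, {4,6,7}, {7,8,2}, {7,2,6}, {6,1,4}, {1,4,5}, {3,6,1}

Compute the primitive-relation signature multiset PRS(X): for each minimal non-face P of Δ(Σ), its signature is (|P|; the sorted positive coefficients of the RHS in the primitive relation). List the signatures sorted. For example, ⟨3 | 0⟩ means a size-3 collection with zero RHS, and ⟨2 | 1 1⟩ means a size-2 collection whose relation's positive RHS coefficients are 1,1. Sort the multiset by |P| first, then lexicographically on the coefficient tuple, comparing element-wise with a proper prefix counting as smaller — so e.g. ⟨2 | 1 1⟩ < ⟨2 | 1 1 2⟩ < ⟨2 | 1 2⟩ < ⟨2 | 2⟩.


Minimal non-faces — 14 found among 8 rays, 12 max cones:

  P = {5,6}:  v_{5} + v_{6} = v_{1} — sig = ⟨2 | 1⟩
  P = {5,7}:  v_{5} + v_{7} = v_{4} — sig = ⟨2 | 1⟩
  P = {5,8}:  v_{5} + v_{8} = v_{6} — sig = ⟨2 | 1⟩
  P = {6,8}:  v_{6} + v_{8} = v_{2} — sig = ⟨2 | 1⟩
  P = {1,7}:  v_{1} + v_{7} = v_{4} + v_{6} — sig = ⟨2 | 1 1⟩
  P = {4,8}:  v_{4} + v_{8} = v_{6} + v_{7} — sig = ⟨2 | 1 1⟩
  P = {2,4}:  v_{2} + v_{4} = 2·v_{6} + v_{7} — sig = ⟨2 | 1 2⟩
  P = {1,8}:  v_{1} + v_{8} = 2·v_{6} — sig = ⟨2 | 2⟩
  P = {2,5}:  v_{2} + v_{5} = 2·v_{6} — sig = ⟨2 | 2⟩
  P = {1,2}:  v_{1} + v_{2} = 3·v_{6} — sig = ⟨2 | 3⟩
  P = {3,6,7}:  v_{3} + v_{6} + v_{7} = 0 — sig = ⟨3 | 0⟩
  P = {2,3,7}:  v_{2} + v_{3} + v_{7} = v_{8} — sig = ⟨3 | 1⟩
  P = {3,4,6}:  v_{3} + v_{4} + v_{6} = v_{5} — sig = ⟨3 | 1⟩
  P = {1,3,4}:  v_{1} + v_{3} + v_{4} = 2·v_{5} — sig = ⟨3 | 2⟩

so the primitive-relation signature multiset is
    |P|=2: 10 collections, coeffs (1), (1), (1), (1), (1,1), (1,1), (1,2), (2), (2), (3)
    |P|=3: 4 collections, coeffs (), (1), (1), (2)


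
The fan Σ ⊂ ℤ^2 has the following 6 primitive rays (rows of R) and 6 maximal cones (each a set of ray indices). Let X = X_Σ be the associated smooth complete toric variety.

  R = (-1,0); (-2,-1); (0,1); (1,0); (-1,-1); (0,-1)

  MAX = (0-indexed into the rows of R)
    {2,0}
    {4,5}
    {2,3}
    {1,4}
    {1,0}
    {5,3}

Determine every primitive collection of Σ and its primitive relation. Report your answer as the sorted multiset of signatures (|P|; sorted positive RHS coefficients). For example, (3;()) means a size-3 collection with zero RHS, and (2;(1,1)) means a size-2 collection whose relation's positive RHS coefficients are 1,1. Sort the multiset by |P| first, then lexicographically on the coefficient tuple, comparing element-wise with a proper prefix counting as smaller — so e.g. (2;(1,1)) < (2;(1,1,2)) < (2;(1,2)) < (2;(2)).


Minimal non-faces — 9 found among 6 rays, 6 max cones:

  P = {0,3}:  v_{0} + v_{3} = 0  →  sig = (2;())
  P = {2,5}:  v_{2} + v_{5} = 0  →  sig = (2;())
  P = {0,4}:  v_{0} + v_{4} = v_{1}  →  sig = (2;(1))
  P = {0,5}:  v_{0} + v_{5} = v_{4}  →  sig = (2;(1))
  P = {1,3}:  v_{1} + v_{3} = v_{4}  →  sig = (2;(1))
  P = {2,4}:  v_{2} + v_{4} = v_{0}  →  sig = (2;(1))
  P = {3,4}:  v_{3} + v_{4} = v_{5}  →  sig = (2;(1))
  P = {1,2}:  v_{1} + v_{2} = 2·v_{0}  →  sig = (2;(2))
  P = {1,5}:  v_{1} + v_{5} = 2·v_{4}  →  sig = (2;(2))

Hence PRS(X_Σ) =
    (2;())
    (2;())
    (2;(1))
    (2;(1))
    (2;(1))
    (2;(1))
    (2;(1))
    (2;(2))
    (2;(2))


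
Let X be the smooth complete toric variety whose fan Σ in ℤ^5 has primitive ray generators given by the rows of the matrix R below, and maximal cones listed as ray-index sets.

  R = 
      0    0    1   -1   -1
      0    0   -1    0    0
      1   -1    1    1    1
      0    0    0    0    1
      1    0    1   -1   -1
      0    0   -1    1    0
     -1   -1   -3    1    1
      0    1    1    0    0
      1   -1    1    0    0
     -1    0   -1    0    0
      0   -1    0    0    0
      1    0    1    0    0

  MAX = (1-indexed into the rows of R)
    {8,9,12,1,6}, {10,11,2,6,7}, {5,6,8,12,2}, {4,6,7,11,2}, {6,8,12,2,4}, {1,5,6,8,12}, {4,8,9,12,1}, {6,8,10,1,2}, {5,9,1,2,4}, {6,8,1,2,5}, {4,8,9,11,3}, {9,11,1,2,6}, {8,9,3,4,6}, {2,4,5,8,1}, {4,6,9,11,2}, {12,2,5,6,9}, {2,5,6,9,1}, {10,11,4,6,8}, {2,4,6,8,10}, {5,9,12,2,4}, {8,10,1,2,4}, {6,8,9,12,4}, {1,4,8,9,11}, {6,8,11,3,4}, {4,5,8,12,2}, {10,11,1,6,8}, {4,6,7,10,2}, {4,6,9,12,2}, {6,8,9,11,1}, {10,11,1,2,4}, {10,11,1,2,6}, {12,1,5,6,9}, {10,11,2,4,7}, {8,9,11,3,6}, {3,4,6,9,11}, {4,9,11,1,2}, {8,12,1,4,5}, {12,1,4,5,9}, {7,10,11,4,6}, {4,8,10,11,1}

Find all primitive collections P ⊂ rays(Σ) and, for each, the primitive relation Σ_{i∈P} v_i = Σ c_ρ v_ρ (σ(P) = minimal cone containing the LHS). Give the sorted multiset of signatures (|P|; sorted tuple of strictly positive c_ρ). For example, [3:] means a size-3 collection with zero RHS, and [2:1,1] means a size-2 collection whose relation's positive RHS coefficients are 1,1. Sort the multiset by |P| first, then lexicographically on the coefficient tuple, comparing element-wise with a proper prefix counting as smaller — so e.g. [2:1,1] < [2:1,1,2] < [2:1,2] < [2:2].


Primitive collections (24):

  • {10,12}:  v_{10} + v_{12} = 0  ⟹  sig = [2:]
  • {9,10}:  v_{9} + v_{10} = v_{11}  ⟹  sig = [2:1]
  • {11,12}:  v_{11} + v_{12} = v_{9}  ⟹  sig = [2:1]
  • {3,5}:  v_{3} + v_{5} = v_{9} + v_{12}  ⟹  sig = [2:1,1]
  • {5,10}:  v_{5} + v_{10} = v_{1} + v_{2}  ⟹  sig = [2:1,1]
  • {1,3}:  v_{1} + v_{3} = v_{8} + v_{9} + v_{11}  ⟹  sig = [2:1,1,1]
  • {1,7}:  v_{1} + v_{7} = v_{2} + v_{10} + v_{11}  ⟹  sig = [2:1,1,1]
  • {2,3}:  v_{2} + v_{3} = v_{4} + v_{6} + v_{9}  ⟹  sig = [2:1,1,1]
  • {5,11}:  v_{5} + v_{11} = v_{1} + v_{2} + v_{9}  ⟹  sig = [2:1,1,1]
  • {7,8}:  v_{7} + v_{8} = v_{4} + v_{6} + v_{10}  ⟹  sig = [2:1,1,1]
  • {7,12}:  v_{7} + v_{12} = v_{2} + v_{4} + v_{6} + v_{11}  ⟹  sig = [2:1,1,1,1]
  • {3,10}:  v_{3} + v_{10} = v_{4} + v_{6} + v_{8} + 2·v_{11}  ⟹  sig = [2:1,1,1,2]
  • {3,12}:  v_{3} + v_{12} = v_{4} + v_{6} + v_{8} + 2·v_{9}  ⟹  sig = [2:1,1,1,2]
  • {7,9}:  v_{7} + v_{9} = v_{2} + v_{4} + v_{6} + 2·v_{11}  ⟹  sig = [2:1,1,1,2]
  • {5,7}:  v_{5} + v_{7} = 2·v_{2} + v_{11}  ⟹  sig = [2:1,2]
  • {3,7}:  v_{3} + v_{7} = 2·v_{4} + 2·v_{6} + 2·v_{11}  ⟹  sig = [2:2,2,2]
  • {1,4,6}:  v_{1} + v_{4} + v_{6} = 0  ⟹  sig = [3:]
  • {2,8,11}:  v_{2} + v_{8} + v_{11} = 0  ⟹  sig = [3:]
  • {1,2,12}:  v_{1} + v_{2} + v_{12} = v_{5}  ⟹  sig = [3:1]
  • {2,8,9}:  v_{2} + v_{8} + v_{9} = v_{12}  ⟹  sig = [3:1]
  • {4,5,6}:  v_{4} + v_{5} + v_{6} = v_{2} + v_{12}  ⟹  sig = [3:1,1]
  • {5,8,9}:  v_{5} + v_{8} + v_{9} = v_{1} + 2·v_{12}  ⟹  sig = [3:1,2]
  • {2,4,6,10,11}:  v_{2} + v_{4} + v_{6} + v_{10} + v_{11} = v_{7}  ⟹  sig = [5:1]
  • {4,6,8,9,11}:  v_{4} + v_{6} + v_{8} + v_{9} + v_{11} = v_{3}  ⟹  sig = [5:1]

Sorted signature multiset PRS(X):
{ [2:],  [2:1] ×2,  [2:1,1] ×2,  [2:1,1,1] ×5,  [2:1,1,1,1],  [2:1,1,1,2] ×3,  [2:1,2],  [2:2,2,2],  [3:] ×2,  [3:1] ×2,  [3:1,1],  [3:1,2],  [5:1] ×2 }


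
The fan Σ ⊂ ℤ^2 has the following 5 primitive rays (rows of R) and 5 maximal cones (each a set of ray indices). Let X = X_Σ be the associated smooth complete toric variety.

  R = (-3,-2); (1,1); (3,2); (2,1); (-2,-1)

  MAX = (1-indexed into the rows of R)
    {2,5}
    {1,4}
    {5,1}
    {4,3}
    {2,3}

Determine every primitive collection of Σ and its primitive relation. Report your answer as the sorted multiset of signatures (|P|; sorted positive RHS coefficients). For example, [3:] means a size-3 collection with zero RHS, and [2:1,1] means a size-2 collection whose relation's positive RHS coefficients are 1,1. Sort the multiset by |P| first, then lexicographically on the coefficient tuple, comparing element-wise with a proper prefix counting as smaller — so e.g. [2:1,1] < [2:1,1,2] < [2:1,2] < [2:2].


5 minimal non-faces of Δ(Σ) (on 5 rays):

  {1,3}:  v_{1} + v_{3} = 0 ; sig = [2:]
  {4,5}:  v_{4} + v_{5} = 0 ; sig = [2:]
  {1,2}:  v_{1} + v_{2} = v_{5} ; sig = [2:1]
  {2,4}:  v_{2} + v_{4} = v_{3} ; sig = [2:1]
  {3,5}:  v_{3} + v_{5} = v_{2} ; sig = [2:1]

Signatures (|P|; sorted positive RHS coefficients), sorted:
{ [2:] ×2,  [2:1] ×3 }


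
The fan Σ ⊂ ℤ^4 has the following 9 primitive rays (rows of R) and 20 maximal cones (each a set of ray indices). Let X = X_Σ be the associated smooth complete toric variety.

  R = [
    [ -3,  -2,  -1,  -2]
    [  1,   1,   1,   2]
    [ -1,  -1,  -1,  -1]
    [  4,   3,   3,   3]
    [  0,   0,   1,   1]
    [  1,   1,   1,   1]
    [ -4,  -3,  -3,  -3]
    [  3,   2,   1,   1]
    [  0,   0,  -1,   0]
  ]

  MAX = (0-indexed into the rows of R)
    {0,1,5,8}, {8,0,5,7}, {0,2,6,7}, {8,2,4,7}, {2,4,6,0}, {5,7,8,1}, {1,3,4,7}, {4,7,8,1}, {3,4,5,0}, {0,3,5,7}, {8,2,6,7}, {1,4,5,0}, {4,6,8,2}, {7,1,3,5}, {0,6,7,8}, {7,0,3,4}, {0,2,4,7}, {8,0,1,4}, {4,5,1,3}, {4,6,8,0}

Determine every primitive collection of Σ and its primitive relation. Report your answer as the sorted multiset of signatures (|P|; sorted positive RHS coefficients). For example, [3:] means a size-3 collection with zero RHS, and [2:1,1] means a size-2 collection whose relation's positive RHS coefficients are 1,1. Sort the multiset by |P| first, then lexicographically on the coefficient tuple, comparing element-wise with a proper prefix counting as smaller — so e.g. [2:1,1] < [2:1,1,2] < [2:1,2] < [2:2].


The 14 primitive collections of Σ (r=9, n=4):

  P = {2,5}:  v_{2} + v_{5} = 0  ⟹  sig = [2:]
  P = {3,6}:  v_{3} + v_{6} = 0  ⟹  sig = [2:]
  P = {1,2}:  v_{1} + v_{2} = v_{4} + v_{8}  ⟹  sig = [2:1,1]
  P = {2,3}:  v_{2} + v_{3} = v_{4} + v_{7}  ⟹  sig = [2:1,1]
  P = {3,8}:  v_{3} + v_{8} = v_{1} + v_{7}  ⟹  sig = [2:1,1]
  P = {5,6}:  v_{5} + v_{6} = v_{0} + v_{8}  ⟹  sig = [2:1,1]
  P = {1,6}:  v_{1} + v_{6} = v_{0} + v_{4} + 2·v_{8}  ⟹  sig = [2:1,1,2]
  P = {0,1,7}:  v_{0} + v_{1} + v_{7} = v_{5}  ⟹  sig = [3:1]
  P = {0,2,8}:  v_{0} + v_{2} + v_{8} = v_{6}  ⟹  sig = [3:1]
  P = {4,5,7}:  v_{4} + v_{5} + v_{7} = v_{3}  ⟹  sig = [3:1]
  P = {4,5,8}:  v_{4} + v_{5} + v_{8} = v_{1}  ⟹  sig = [3:1]
  P = {4,6,7}:  v_{4} + v_{6} + v_{7} = v_{2}  ⟹  sig = [3:1]
  P = {0,1,3}:  v_{0} + v_{1} + v_{3} = v_{4} + 2·v_{5}  ⟹  sig = [3:1,2]
  P = {0,4,7,8}:  v_{0} + v_{4} + v_{7} + v_{8} = 0  ⟹  sig = [4:]

Sorted signature multiset PRS(X):
    [2:]
    [2:]
    [2:1,1]
    [2:1,1]
    [2:1,1]
    [2:1,1]
    [2:1,1,2]
    [3:1]
    [3:1]
    [3:1]
    [3:1]
    [3:1]
    [3:1,2]
    [4:]


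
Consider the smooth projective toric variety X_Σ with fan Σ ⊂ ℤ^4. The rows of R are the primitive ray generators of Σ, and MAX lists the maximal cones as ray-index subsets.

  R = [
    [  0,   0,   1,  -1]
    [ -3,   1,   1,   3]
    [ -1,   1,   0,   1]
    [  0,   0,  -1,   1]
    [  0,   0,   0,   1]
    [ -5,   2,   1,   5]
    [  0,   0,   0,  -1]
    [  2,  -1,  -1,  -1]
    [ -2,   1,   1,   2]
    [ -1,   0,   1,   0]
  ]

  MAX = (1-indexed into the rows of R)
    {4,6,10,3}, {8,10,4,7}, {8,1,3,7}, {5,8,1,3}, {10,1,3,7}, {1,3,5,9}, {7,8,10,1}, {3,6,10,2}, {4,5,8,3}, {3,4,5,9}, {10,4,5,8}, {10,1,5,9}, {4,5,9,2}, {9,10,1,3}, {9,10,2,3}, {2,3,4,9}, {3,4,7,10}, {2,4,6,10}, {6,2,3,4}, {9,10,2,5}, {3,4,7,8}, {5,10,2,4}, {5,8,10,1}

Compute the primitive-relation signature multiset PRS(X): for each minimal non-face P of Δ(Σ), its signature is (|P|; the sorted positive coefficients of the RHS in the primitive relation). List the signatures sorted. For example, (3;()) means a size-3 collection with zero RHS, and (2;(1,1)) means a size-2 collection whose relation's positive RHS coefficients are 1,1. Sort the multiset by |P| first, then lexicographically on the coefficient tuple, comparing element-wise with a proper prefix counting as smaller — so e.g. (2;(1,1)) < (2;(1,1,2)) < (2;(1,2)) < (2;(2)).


Primitive collections (17):

  • {1,4}:  v_{1} + v_{4} = 0 ; sig = (2;())
  • {5,7}:  v_{5} + v_{7} = 0 ; sig = (2;())
  • {8,9}:  v_{8} + v_{9} = v_{5} ; sig = (2;(1))
  • {1,2}:  v_{1} + v_{2} = v_{9} + v_{10} ; sig = (2;(1,1))
  • {6,8}:  v_{6} + v_{8} = v_{2} + v_{4} ; sig = (2;(1,1))
  • {7,9}:  v_{7} + v_{9} = v_{3} + v_{10} ; sig = (2;(1,1))
  • {1,6}:  v_{1} + v_{6} = v_{2} + v_{3} + v_{10} ; sig = (2;(1,1,1))
  • {2,8}:  v_{2} + v_{8} = v_{4} + v_{5} + v_{10} ; sig = (2;(1,1,1))
  • {5,6}:  v_{5} + v_{6} = v_{2} + v_{4} + v_{9} ; sig = (2;(1,1,1))
  • {2,7}:  v_{2} + v_{7} = v_{3} + v_{4} + 2·v_{10} ; sig = (2;(1,1,2))
  • {6,9}:  v_{6} + v_{9} = 2·v_{2} + v_{3} ; sig = (2;(1,2))
  • {6,7}:  v_{6} + v_{7} = 2·v_{3} + 2·v_{4} + 3·v_{10} ; sig = (2;(2,2,3))
  • {3,8,10}:  v_{3} + v_{8} + v_{10} = 0 ; sig = (3;())
  • {3,5,10}:  v_{3} + v_{5} + v_{10} = v_{9} ; sig = (3;(1))
  • {4,9,10}:  v_{4} + v_{9} + v_{10} = v_{2} ; sig = (3;(1))
  • {2,3,5}:  v_{2} + v_{3} + v_{5} = v_{4} + 2·v_{9} ; sig = (3;(1,2))
  • {2,3,4,10}:  v_{2} + v_{3} + v_{4} + v_{10} = v_{6} ; sig = (4;(1))

so the primitive-relation signature multiset is
{ (2;()) ×2,  (2;(1)),  (2;(1,1)) ×3,  (2;(1,1,1)) ×3,  (2;(1,1,2)),  (2;(1,2)),  (2;(2,2,3)),  (3;()),  (3;(1)) ×2,  (3;(1,2)),  (4;(1)) }


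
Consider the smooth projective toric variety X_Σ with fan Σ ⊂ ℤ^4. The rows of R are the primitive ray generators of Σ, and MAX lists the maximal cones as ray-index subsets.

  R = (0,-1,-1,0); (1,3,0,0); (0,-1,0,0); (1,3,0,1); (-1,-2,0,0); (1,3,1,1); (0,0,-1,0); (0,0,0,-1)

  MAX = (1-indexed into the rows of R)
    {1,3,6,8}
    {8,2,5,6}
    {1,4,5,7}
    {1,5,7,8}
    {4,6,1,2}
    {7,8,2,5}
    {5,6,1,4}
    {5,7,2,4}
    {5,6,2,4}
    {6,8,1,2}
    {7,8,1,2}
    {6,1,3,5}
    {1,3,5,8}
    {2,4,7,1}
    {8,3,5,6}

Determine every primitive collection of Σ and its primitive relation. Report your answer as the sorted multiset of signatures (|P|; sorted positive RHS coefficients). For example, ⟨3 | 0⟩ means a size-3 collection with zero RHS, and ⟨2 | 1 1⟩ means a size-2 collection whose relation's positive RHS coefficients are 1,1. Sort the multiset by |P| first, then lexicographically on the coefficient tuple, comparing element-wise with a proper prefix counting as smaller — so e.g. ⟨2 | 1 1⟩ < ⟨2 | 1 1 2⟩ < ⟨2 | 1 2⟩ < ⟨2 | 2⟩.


7 minimal non-faces of Δ(Σ) (on 8 rays):

  {3,7}:  v_{3} + v_{7} = v_{1}  ⟹  sig = ⟨2 | 1⟩
  {4,8}:  v_{4} + v_{8} = v_{2}  ⟹  sig = ⟨2 | 1⟩
  {6,7}:  v_{6} + v_{7} = v_{4}  ⟹  sig = ⟨2 | 1⟩
  {3,4}:  v_{3} + v_{4} = v_{1} + v_{6}  ⟹  sig = ⟨2 | 1 1⟩
  {2,3}:  v_{2} + v_{3} = v_{1} + v_{6} + v_{8}  ⟹  sig = ⟨2 | 1 1 1⟩
  {1,2,5}:  v_{1} + v_{2} + v_{5} = v_{7}  ⟹  sig = ⟨3 | 1⟩
  {1,5,6,8}:  v_{1} + v_{5} + v_{6} + v_{8} = 0  ⟹  sig = ⟨4 | 0⟩

Sorted signature multiset PRS(X):
    ⟨2 | 1⟩
    ⟨2 | 1⟩
    ⟨2 | 1⟩
    ⟨2 | 1 1⟩
    ⟨2 | 1 1 1⟩
    ⟨3 | 1⟩
    ⟨4 | 0⟩


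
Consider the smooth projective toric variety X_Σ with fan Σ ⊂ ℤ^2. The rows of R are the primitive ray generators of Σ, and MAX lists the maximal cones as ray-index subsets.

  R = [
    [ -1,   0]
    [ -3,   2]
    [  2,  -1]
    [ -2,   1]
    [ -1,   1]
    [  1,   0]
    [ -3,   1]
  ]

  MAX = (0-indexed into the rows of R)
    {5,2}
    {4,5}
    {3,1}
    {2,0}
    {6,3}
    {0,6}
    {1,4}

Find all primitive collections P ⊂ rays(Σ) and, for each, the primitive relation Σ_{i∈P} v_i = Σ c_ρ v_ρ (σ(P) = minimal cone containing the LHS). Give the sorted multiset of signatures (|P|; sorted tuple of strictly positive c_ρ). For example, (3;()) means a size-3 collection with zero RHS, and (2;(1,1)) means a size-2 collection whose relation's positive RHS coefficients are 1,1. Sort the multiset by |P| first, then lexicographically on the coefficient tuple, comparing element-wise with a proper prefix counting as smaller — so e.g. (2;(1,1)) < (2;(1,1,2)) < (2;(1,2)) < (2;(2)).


Primitive collections (14):

  P = {0,5}:  v_{0} + v_{5} = 0  ⇒ sig = (2;())
  P = {2,3}:  v_{2} + v_{3} = 0  ⇒ sig = (2;())
  P = {0,3}:  v_{0} + v_{3} = v_{6}  ⇒ sig = (2;(1))
  P = {0,4}:  v_{0} + v_{4} = v_{3}  ⇒ sig = (2;(1))
  P = {1,2}:  v_{1} + v_{2} = v_{4}  ⇒ sig = (2;(1))
  P = {2,4}:  v_{2} + v_{4} = v_{5}  ⇒ sig = (2;(1))
  P = {2,6}:  v_{2} + v_{6} = v_{0}  ⇒ sig = (2;(1))
  P = {3,4}:  v_{3} + v_{4} = v_{1}  ⇒ sig = (2;(1))
  P = {3,5}:  v_{3} + v_{5} = v_{4}  ⇒ sig = (2;(1))
  P = {5,6}:  v_{5} + v_{6} = v_{3}  ⇒ sig = (2;(1))
  P = {0,1}:  v_{0} + v_{1} = 2·v_{3}  ⇒ sig = (2;(2))
  P = {1,5}:  v_{1} + v_{5} = 2·v_{4}  ⇒ sig = (2;(2))
  P = {4,6}:  v_{4} + v_{6} = 2·v_{3}  ⇒ sig = (2;(2))
  P = {1,6}:  v_{1} + v_{6} = 3·v_{3}  ⇒ sig = (2;(3))

Sorted signature multiset PRS(X):
{ (2;()) ×2,  (2;(1)) ×8,  (2;(2)) ×3,  (2;(3)) }


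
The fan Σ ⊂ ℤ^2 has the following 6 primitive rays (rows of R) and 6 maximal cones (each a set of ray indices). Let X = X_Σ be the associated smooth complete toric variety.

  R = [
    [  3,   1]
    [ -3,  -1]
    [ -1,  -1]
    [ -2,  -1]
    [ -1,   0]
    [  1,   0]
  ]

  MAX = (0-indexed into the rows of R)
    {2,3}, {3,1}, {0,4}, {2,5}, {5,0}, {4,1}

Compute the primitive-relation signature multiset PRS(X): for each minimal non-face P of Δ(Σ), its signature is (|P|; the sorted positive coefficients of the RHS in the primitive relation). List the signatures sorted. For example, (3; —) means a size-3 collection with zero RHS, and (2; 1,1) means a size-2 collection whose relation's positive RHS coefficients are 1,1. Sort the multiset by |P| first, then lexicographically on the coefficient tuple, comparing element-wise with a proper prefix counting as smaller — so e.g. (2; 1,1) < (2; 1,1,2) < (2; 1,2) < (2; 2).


|primitive collections| = 9. Relations:

  P={0,1}:  v_{0} + v_{1} = 0  ⇒ sig = (2; —)
  P={4,5}:  v_{4} + v_{5} = 0  ⇒ sig = (2; —)
  P={0,3}:  v_{0} + v_{3} = v_{5}  ⇒ sig = (2; 1)
  P={1,5}:  v_{1} + v_{5} = v_{3}  ⇒ sig = (2; 1)
  P={2,4}:  v_{2} + v_{4} = v_{3}  ⇒ sig = (2; 1)
  P={3,4}:  v_{3} + v_{4} = v_{1}  ⇒ sig = (2; 1)
  P={3,5}:  v_{3} + v_{5} = v_{2}  ⇒ sig = (2; 1)
  P={0,2}:  v_{0} + v_{2} = 2·v_{5}  ⇒ sig = (2; 2)
  P={1,2}:  v_{1} + v_{2} = 2·v_{3}  ⇒ sig = (2; 2)

Hence PRS(X_Σ) =
{ (2; —) ×2,  (2; 1) ×5,  (2; 2) ×2 }


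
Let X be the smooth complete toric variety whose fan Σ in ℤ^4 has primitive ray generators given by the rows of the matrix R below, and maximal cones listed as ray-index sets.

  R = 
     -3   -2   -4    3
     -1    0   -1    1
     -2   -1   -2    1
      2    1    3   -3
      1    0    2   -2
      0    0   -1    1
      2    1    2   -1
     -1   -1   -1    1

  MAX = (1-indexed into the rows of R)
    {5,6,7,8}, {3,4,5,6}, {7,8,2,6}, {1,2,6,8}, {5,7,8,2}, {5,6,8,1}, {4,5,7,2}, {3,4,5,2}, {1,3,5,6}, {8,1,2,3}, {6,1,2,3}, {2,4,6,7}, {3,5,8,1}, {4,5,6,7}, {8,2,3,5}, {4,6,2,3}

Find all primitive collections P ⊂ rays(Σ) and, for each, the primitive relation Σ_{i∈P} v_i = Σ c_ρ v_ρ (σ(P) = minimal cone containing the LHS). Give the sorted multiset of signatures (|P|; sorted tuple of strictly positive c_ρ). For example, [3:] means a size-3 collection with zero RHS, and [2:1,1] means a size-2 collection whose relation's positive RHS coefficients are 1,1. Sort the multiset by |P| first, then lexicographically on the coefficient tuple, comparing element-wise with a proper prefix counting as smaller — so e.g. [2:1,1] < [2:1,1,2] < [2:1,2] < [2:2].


Δ(Σ) — 8 vertices, 7 min non-faces:

  {3,7}:  v_{3} + v_{7} = 0  →  sig = [2:]
  {4,8}:  v_{4} + v_{8} = v_{5}  →  sig = [2:1]
  {1,7}:  v_{1} + v_{7} = v_{6} + v_{8}  →  sig = [2:1,1]
  {1,4}:  v_{1} + v_{4} = v_{3} + v_{5} + v_{6}  →  sig = [2:1,1,1]
  {2,5,6}:  v_{2} + v_{5} + v_{6} = 0  →  sig = [3:]
  {3,6,8}:  v_{3} + v_{6} + v_{8} = v_{1}  →  sig = [3:1]
  {1,2,5}:  v_{1} + v_{2} + v_{5} = v_{3} + v_{8}  →  sig = [3:1,1]

Hence PRS(X_Σ) =
[[2:], [2:1], [2:1,1], [2:1,1,1], [3:], [3:1], [3:1,1]]


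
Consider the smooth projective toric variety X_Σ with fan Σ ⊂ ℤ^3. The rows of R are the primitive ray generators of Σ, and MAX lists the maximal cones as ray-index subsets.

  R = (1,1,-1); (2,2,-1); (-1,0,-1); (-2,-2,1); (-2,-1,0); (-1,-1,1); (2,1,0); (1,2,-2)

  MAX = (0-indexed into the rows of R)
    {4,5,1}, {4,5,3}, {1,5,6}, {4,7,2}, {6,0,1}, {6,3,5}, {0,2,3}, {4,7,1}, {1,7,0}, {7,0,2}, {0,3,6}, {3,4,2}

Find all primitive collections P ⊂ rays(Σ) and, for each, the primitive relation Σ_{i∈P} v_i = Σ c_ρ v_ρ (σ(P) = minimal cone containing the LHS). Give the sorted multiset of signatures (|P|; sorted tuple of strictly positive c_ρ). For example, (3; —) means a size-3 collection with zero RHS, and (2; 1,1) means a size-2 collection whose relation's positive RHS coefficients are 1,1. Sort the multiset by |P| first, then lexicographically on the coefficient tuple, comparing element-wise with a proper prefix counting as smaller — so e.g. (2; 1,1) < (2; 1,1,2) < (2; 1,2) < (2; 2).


Σ has 10 primitive collections:

  {0,5}:  v_{0} + v_{5} = 0  →  sig = (2; —)
  {1,3}:  v_{1} + v_{3} = 0  →  sig = (2; —)
  {4,6}:  v_{4} + v_{6} = 0  →  sig = (2; —)
  {0,4}:  v_{0} + v_{4} = v_{2}  →  sig = (2; 1)
  {1,2}:  v_{1} + v_{2} = v_{7}  →  sig = (2; 1)
  {2,5}:  v_{2} + v_{5} = v_{4}  →  sig = (2; 1)
  {2,6}:  v_{2} + v_{6} = v_{0}  →  sig = (2; 1)
  {3,7}:  v_{3} + v_{7} = v_{2}  →  sig = (2; 1)
  {5,7}:  v_{5} + v_{7} = v_{1} + v_{4}  →  sig = (2; 1,1)
  {6,7}:  v_{6} + v_{7} = v_{0} + v_{1}  →  sig = (2; 1,1)

Signatures (|P|; sorted positive RHS coefficients), sorted:
    |P|=2: 10 collections, coeffs (), (), (), (1), (1), (1), (1), (1), (1,1), (1,1)


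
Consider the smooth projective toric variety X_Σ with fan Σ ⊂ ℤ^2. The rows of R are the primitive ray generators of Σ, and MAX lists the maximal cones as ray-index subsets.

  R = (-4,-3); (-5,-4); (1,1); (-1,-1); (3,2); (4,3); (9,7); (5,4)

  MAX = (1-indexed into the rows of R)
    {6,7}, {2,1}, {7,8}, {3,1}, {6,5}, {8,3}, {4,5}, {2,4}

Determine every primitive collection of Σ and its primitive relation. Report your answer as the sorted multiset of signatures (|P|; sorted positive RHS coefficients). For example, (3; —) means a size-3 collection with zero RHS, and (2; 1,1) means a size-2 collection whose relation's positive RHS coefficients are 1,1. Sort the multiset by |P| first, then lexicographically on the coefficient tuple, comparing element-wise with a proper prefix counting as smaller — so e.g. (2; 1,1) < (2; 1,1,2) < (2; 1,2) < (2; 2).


20 minimal non-faces of Δ(Σ) (on 8 rays):

  {1,6}:  v_{1} + v_{6} = 0 ; sig = (2; —)
  {2,8}:  v_{2} + v_{8} = 0 ; sig = (2; —)
  {3,4}:  v_{3} + v_{4} = 0 ; sig = (2; —)
  {1,4}:  v_{1} + v_{4} = v_{2} ; sig = (2; 1)
  {1,5}:  v_{1} + v_{5} = v_{4} ; sig = (2; 1)
  {1,7}:  v_{1} + v_{7} = v_{8} ; sig = (2; 1)
  {1,8}:  v_{1} + v_{8} = v_{3} ; sig = (2; 1)
  {2,3}:  v_{2} + v_{3} = v_{1} ; sig = (2; 1)
  {2,6}:  v_{2} + v_{6} = v_{4} ; sig = (2; 1)
  {2,7}:  v_{2} + v_{7} = v_{6} ; sig = (2; 1)
  {3,5}:  v_{3} + v_{5} = v_{6} ; sig = (2; 1)
  {3,6}:  v_{3} + v_{6} = v_{8} ; sig = (2; 1)
  {4,6}:  v_{4} + v_{6} = v_{5} ; sig = (2; 1)
  {4,8}:  v_{4} + v_{8} = v_{6} ; sig = (2; 1)
  {6,8}:  v_{6} + v_{8} = v_{7} ; sig = (2; 1)
  {2,5}:  v_{2} + v_{5} = 2·v_{4} ; sig = (2; 2)
  {3,7}:  v_{3} + v_{7} = 2·v_{8} ; sig = (2; 2)
  {4,7}:  v_{4} + v_{7} = 2·v_{6} ; sig = (2; 2)
  {5,8}:  v_{5} + v_{8} = 2·v_{6} ; sig = (2; 2)
  {5,7}:  v_{5} + v_{7} = 3·v_{6} ; sig = (2; 3)

Sorted signature multiset PRS(X):
    (2; —)
    (2; —)
    (2; —)
    (2; 1)
    (2; 1)
    (2; 1)
    (2; 1)
    (2; 1)
    (2; 1)
    (2; 1)
    (2; 1)
    (2; 1)
    (2; 1)
    (2; 1)
    (2; 1)
    (2; 2)
    (2; 2)
    (2; 2)
    (2; 2)
    (2; 3)


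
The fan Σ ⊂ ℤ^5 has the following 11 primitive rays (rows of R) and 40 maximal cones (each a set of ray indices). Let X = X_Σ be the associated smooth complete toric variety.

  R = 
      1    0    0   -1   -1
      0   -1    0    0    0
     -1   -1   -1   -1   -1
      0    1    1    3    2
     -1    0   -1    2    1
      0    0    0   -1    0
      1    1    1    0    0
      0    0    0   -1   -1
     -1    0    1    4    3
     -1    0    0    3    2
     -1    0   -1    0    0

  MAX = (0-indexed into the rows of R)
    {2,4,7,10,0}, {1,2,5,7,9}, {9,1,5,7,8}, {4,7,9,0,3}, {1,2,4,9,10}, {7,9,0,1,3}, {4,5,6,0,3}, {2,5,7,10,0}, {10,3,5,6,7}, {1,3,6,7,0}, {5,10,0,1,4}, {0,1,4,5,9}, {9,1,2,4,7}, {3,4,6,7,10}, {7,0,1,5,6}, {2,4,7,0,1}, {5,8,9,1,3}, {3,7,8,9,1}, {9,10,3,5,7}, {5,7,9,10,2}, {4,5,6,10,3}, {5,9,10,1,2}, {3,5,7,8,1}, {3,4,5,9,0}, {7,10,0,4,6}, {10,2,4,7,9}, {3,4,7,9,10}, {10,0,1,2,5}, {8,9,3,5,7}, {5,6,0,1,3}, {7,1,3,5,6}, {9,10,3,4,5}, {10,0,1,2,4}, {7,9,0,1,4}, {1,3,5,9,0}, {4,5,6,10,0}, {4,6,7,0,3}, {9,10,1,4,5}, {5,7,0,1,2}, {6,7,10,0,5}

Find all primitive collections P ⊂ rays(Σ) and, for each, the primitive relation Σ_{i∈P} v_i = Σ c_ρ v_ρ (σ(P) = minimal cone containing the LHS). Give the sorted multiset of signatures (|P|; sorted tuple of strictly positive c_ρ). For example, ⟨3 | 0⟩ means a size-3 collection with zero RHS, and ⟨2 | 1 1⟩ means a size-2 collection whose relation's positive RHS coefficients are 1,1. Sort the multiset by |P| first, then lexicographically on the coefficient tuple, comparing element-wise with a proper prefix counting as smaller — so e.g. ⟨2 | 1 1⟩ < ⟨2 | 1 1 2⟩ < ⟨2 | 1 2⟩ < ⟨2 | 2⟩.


Minimal non-faces — 21 found among 11 rays, 40 max cones:

  {2,6}:  v_{2} + v_{6} = v_{7}  ⇒ sig = ⟨2 | 1⟩
  {6,9}:  v_{6} + v_{9} = v_{3}  ⇒ sig = ⟨2 | 1⟩
  {0,8}:  v_{0} + v_{8} = v_{1} + v_{3}  ⇒ sig = ⟨2 | 1 1⟩
  {2,3}:  v_{2} + v_{3} = v_{7} + v_{9}  ⇒ sig = ⟨2 | 1 1⟩
  {6,8}:  v_{6} + v_{8} = v_{1} + 2·v_{3} + v_{5} + v_{7}  ⇒ sig = ⟨2 | 1 1 1 2⟩
  {8,10}:  v_{8} + v_{10} = v_{5} + v_{7} + 2·v_{9}  ⇒ sig = ⟨2 | 1 1 2⟩
  {2,8}:  v_{2} + v_{8} = v_{1} + v_{5} + 2·v_{7} + 2·v_{9}  ⇒ sig = ⟨2 | 1 1 2 2⟩
  {4,8}:  v_{4} + v_{8} = 2·v_{9}  ⇒ sig = ⟨2 | 2⟩
  {1,6,10}:  v_{1} + v_{6} + v_{10} = 0  ⇒ sig = ⟨3 | 0⟩
  {0,9,10}:  v_{0} + v_{9} + v_{10} = v_{4}  ⇒ sig = ⟨3 | 1⟩
  {1,3,10}:  v_{1} + v_{3} + v_{10} = v_{9}  ⇒ sig = ⟨3 | 1⟩
  {1,7,10}:  v_{1} + v_{7} + v_{10} = v_{2}  ⇒ sig = ⟨3 | 1⟩
  {4,5,7}:  v_{4} + v_{5} + v_{7} = v_{10}  ⇒ sig = ⟨3 | 1⟩
  {0,3,10}:  v_{0} + v_{3} + v_{10} = v_{4} + v_{6}  ⇒ sig = ⟨3 | 1 1⟩
  {1,4,6}:  v_{1} + v_{4} + v_{6} = v_{0} + v_{9}  ⇒ sig = ⟨3 | 1 1⟩
  {0,2,9}:  v_{0} + v_{2} + v_{9} = v_{1} + v_{4} + v_{7}  ⇒ sig = ⟨3 | 1 1 1⟩
  {1,3,4}:  v_{1} + v_{3} + v_{4} = v_{0} + 2·v_{9}  ⇒ sig = ⟨3 | 1 2⟩
  {2,4,5}:  v_{2} + v_{4} + v_{5} = v_{1} + 2·v_{10}  ⇒ sig = ⟨3 | 1 2⟩
  {0,5,7,9}:  v_{0} + v_{5} + v_{7} + v_{9} = 0  ⇒ sig = ⟨4 | 0⟩
  {0,3,5,7}:  v_{0} + v_{3} + v_{5} + v_{7} = v_{6}  ⇒ sig = ⟨4 | 1⟩
  {1,3,5,7,9}:  v_{1} + v_{3} + v_{5} + v_{7} + v_{9} = v_{8}  ⇒ sig = ⟨5 | 1⟩

Signatures (|P|; sorted positive RHS coefficients), sorted:
{ ⟨2 | 1⟩ ×2,  ⟨2 | 1 1⟩ ×2,  ⟨2 | 1 1 1 2⟩,  ⟨2 | 1 1 2⟩,  ⟨2 | 1 1 2 2⟩,  ⟨2 | 2⟩,  ⟨3 | 0⟩,  ⟨3 | 1⟩ ×4,  ⟨3 | 1 1⟩ ×2,  ⟨3 | 1 1 1⟩,  ⟨3 | 1 2⟩ ×2,  ⟨4 | 0⟩,  ⟨4 | 1⟩,  ⟨5 | 1⟩ }


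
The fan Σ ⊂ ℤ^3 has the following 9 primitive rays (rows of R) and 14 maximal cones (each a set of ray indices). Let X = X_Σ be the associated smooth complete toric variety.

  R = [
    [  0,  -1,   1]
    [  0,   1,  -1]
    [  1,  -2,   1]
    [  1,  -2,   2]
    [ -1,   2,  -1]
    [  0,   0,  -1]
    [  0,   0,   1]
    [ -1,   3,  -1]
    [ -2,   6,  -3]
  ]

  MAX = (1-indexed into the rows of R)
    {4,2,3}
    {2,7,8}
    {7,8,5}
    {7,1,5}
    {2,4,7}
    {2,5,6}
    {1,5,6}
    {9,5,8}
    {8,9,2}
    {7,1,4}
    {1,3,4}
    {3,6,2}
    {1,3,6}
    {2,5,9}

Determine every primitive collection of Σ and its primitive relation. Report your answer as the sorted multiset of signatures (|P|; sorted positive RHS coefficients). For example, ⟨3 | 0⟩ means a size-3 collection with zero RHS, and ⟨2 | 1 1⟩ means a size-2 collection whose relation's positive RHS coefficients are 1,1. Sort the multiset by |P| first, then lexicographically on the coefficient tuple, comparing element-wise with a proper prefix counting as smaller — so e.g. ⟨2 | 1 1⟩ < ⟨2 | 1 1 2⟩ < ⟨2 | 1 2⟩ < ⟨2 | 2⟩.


The 17 primitive collections of Σ (r=9, n=3):

  P = {1,2}:  v_{1} + v_{2} = 0 — sig = ⟨2 | 0⟩
  P = {3,5}:  v_{3} + v_{5} = 0 — sig = ⟨2 | 0⟩
  P = {6,7}:  v_{6} + v_{7} = 0 — sig = ⟨2 | 0⟩
  P = {3,7}:  v_{3} + v_{7} = v_{4} — sig = ⟨2 | 1⟩
  P = {4,5}:  v_{4} + v_{5} = v_{7} — sig = ⟨2 | 1⟩
  P = {4,6}:  v_{4} + v_{6} = v_{3} — sig = ⟨2 | 1⟩
  P = {1,8}:  v_{1} + v_{8} = v_{5} + v_{7} — sig = ⟨2 | 1 1⟩
  P = {1,9}:  v_{1} + v_{9} = v_{5} + v_{8} — sig = ⟨2 | 1 1⟩
  P = {3,8}:  v_{3} + v_{8} = v_{2} + v_{7} — sig = ⟨2 | 1 1⟩
  P = {3,9}:  v_{3} + v_{9} = v_{2} + v_{8} — sig = ⟨2 | 1 1⟩
  P = {6,8}:  v_{6} + v_{8} = v_{2} + v_{5} — sig = ⟨2 | 1 1⟩
  P = {4,9}:  v_{4} + v_{9} = v_{2} + v_{7} + v_{8} — sig = ⟨2 | 1 1 1⟩
  P = {4,8}:  v_{4} + v_{8} = v_{2} + 2·v_{7} — sig = ⟨2 | 1 2⟩
  P = {7,9}:  v_{7} + v_{9} = 2·v_{8} — sig = ⟨2 | 2⟩
  P = {6,9}:  v_{6} + v_{9} = 2·v_{2} + 2·v_{5} — sig = ⟨2 | 2 2⟩
  P = {2,5,7}:  v_{2} + v_{5} + v_{7} = v_{8} — sig = ⟨3 | 1⟩
  P = {2,5,8}:  v_{2} + v_{5} + v_{8} = v_{9} — sig = ⟨3 | 1⟩

so the primitive-relation signature multiset is
{ ⟨2 | 0⟩ ×3,  ⟨2 | 1⟩ ×3,  ⟨2 | 1 1⟩ ×5,  ⟨2 | 1 1 1⟩,  ⟨2 | 1 2⟩,  ⟨2 | 2⟩,  ⟨2 | 2 2⟩,  ⟨3 | 1⟩ ×2 }


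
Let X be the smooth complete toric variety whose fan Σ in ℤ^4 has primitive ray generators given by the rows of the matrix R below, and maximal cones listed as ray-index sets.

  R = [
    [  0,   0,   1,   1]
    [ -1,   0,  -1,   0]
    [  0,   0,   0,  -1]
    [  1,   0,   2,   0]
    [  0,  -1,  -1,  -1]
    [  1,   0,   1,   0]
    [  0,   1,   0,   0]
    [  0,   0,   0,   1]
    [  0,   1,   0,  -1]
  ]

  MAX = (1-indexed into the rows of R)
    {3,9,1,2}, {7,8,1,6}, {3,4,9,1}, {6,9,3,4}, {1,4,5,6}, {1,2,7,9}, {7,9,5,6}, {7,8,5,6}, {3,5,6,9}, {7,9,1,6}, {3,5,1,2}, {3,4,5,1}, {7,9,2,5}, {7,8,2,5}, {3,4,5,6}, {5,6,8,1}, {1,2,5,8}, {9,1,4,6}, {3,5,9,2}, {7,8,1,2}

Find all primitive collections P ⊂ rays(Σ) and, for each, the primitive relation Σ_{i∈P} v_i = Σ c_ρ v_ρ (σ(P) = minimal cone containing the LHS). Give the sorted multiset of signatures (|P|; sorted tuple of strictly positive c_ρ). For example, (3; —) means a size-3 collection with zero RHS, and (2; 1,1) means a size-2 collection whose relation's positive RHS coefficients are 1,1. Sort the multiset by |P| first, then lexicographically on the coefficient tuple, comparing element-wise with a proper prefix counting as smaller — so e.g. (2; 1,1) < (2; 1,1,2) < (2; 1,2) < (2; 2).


Primitive collections (11):

  {2,6}:  v_{2} + v_{6} = 0 — sig = (2; —)
  {3,8}:  v_{3} + v_{8} = 0 — sig = (2; —)
  {3,7}:  v_{3} + v_{7} = v_{9} — sig = (2; 1)
  {8,9}:  v_{8} + v_{9} = v_{7} — sig = (2; 1)
  {2,4}:  v_{2} + v_{4} = v_{1} + v_{3} — sig = (2; 1,1)
  {4,8}:  v_{4} + v_{8} = v_{1} + v_{6} — sig = (2; 1,1)
  {4,7}:  v_{4} + v_{7} = v_{1} + v_{6} + v_{9} — sig = (2; 1,1,1)
  {1,5,7}:  v_{1} + v_{5} + v_{7} = 0 — sig = (3; —)
  {1,3,6}:  v_{1} + v_{3} + v_{6} = v_{4} — sig = (3; 1)
  {1,5,9}:  v_{1} + v_{5} + v_{9} = v_{3} — sig = (3; 1)
  {4,5,9}:  v_{4} + v_{5} + v_{9} = 2·v_{3} + v_{6} — sig = (3; 1,2)

Sorted signature multiset PRS(X):
[(2; —), (2; —), (2; 1), (2; 1), (2; 1,1), (2; 1,1), (2; 1,1,1), (3; —), (3; 1), (3; 1), (3; 1,2)]


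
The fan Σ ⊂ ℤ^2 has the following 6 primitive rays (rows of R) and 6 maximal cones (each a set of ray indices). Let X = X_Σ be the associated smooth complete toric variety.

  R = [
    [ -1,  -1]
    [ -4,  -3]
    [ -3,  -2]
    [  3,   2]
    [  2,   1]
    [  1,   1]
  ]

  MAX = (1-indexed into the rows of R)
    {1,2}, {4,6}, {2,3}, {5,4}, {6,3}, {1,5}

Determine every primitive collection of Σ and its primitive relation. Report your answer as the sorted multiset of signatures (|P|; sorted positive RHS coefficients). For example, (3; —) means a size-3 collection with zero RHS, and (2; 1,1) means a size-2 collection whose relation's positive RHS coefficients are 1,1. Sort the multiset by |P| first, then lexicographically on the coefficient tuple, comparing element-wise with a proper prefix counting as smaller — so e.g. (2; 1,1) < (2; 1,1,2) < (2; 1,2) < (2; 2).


Primitive collections (9):

  {1,6}:  v_{1} + v_{6} = 0  →  sig = (2; —)
  {3,4}:  v_{3} + v_{4} = 0  →  sig = (2; —)
  {1,3}:  v_{1} + v_{3} = v_{2}  →  sig = (2; 1)
  {1,4}:  v_{1} + v_{4} = v_{5}  →  sig = (2; 1)
  {2,4}:  v_{2} + v_{4} = v_{1}  →  sig = (2; 1)
  {2,6}:  v_{2} + v_{6} = v_{3}  →  sig = (2; 1)
  {3,5}:  v_{3} + v_{5} = v_{1}  →  sig = (2; 1)
  {5,6}:  v_{5} + v_{6} = v_{4}  →  sig = (2; 1)
  {2,5}:  v_{2} + v_{5} = 2·v_{1}  →  sig = (2; 2)

so the primitive-relation signature multiset is
    (2; —)
    (2; —)
    (2; 1)
    (2; 1)
    (2; 1)
    (2; 1)
    (2; 1)
    (2; 1)
    (2; 2)
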